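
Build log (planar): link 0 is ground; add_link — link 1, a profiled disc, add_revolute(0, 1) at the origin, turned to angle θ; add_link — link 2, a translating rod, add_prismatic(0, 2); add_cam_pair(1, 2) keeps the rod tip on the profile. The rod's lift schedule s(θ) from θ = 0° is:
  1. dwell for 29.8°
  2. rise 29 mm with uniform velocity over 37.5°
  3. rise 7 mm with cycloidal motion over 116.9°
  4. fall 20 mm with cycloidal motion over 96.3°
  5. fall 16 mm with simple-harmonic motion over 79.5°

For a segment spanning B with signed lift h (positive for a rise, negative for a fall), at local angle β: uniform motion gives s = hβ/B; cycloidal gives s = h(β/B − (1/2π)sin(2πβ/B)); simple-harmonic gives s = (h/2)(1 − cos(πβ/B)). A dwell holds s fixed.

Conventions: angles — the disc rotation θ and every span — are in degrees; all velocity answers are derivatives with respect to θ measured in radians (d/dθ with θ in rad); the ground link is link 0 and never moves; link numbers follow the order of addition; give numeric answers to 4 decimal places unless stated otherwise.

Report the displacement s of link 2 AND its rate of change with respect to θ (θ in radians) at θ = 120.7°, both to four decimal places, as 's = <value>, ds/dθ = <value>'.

seg 1 [0°–29.8°] dwell: s stays 0.0000
seg 2 [29.8°–67.3°] uniform, h=29: full span → s += 29 → s = 29.0000
seg 3 [67.3°–184.2°] cycloidal, h=7: θ=120.7° here. β=53.4, B=116.9. 7·(0.4568 − sin(2π·0.4568)/(2π)) = 2.8989 → s = 31.8989
velocity in seg [67.3°–184.2°] (cycloidal), θ in radians: β = 53.4° = 0.9320 rad, B = 116.9° = 2.0403 rad; ds/dθ = (h/B)(1 − cos(2πβ/B)) = (7/2.0403)(1 − cos(2π·0.4568)) = 6.736161 mm/rad

s = 31.8989, ds/dθ = 6.7362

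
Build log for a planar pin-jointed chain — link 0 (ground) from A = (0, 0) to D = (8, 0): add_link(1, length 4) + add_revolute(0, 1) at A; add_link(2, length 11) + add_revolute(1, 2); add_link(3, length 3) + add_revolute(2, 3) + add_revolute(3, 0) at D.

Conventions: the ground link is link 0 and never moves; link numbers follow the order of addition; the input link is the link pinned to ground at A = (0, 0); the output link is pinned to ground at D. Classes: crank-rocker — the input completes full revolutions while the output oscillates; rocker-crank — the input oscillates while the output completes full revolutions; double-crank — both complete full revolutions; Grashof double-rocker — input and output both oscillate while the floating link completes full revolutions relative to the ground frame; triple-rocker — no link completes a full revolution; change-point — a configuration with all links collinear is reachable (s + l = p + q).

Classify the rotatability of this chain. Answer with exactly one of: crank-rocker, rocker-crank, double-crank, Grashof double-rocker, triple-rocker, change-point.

lengths: ground=8, input=4, coupler=11, output=3
sorted: s=3 (shortest), l=11 (longest), p+q=12
s + l = 14 vs p + q = 12
s + l > p + q → non-Grashof → no link fully rotates → triple-rocker

triple-rocker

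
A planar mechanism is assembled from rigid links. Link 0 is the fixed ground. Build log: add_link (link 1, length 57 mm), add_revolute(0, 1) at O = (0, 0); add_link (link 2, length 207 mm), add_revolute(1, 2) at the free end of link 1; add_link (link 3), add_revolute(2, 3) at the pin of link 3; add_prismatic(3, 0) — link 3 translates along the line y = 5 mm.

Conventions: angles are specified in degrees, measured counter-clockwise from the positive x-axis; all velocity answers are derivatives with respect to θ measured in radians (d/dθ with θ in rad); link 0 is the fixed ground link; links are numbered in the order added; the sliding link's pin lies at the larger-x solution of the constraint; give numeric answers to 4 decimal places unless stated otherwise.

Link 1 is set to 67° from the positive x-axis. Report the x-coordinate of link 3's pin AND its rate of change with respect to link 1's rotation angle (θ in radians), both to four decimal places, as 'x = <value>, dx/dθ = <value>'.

geometry: r = 57 mm, L = 207 mm, e = 5 mm
crank pin P = (r cos θ, r sin θ) = (22.271674, 52.468777)
h = r sin θ − e = 52.468777 − 5 = 47.468777
x = r cos θ + √(L² − h²) = 22.271674 + 201.483784 = 223.755458
dx/dθ = −r sin θ − h·r cos θ/√(L² − h²) (θ in radians; h = 47.468777) = -57.715894

x = 223.7555, dx/dθ = -57.7159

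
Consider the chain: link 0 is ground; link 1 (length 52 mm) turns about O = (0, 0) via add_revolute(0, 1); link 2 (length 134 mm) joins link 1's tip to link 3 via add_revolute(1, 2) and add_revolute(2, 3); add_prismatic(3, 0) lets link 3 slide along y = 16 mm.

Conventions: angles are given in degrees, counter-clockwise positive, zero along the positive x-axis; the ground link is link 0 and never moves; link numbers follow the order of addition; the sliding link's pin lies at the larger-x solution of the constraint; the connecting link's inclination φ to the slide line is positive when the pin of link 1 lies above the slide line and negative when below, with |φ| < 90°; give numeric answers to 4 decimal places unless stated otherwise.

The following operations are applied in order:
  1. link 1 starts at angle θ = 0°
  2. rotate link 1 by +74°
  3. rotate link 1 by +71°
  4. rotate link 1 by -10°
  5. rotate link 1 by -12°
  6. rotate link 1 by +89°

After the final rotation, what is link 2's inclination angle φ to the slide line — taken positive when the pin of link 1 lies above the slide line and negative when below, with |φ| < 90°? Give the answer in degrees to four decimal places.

geometry: r = 52 mm, L = 134 mm, e = 16 mm; θ starts at 0°
rotate link 1 by +74°: θ ← 0° +74° = 74°
rotate link 1 by +71°: θ ← 74° +71° = 145°
rotate link 1 by -10°: θ ← 145° -10° = 135°
rotate link 1 by -12°: θ ← 135° -12° = 123°
rotate link 1 by +89°: θ ← 123° +89° = 212°
h = r sin θ − e = -27.555802 − 16 = -43.555802
sin φ = h / L = -43.555802 / 134 = -0.32504330
φ = arcsin(-0.32504330) = -18.968198°

-18.9682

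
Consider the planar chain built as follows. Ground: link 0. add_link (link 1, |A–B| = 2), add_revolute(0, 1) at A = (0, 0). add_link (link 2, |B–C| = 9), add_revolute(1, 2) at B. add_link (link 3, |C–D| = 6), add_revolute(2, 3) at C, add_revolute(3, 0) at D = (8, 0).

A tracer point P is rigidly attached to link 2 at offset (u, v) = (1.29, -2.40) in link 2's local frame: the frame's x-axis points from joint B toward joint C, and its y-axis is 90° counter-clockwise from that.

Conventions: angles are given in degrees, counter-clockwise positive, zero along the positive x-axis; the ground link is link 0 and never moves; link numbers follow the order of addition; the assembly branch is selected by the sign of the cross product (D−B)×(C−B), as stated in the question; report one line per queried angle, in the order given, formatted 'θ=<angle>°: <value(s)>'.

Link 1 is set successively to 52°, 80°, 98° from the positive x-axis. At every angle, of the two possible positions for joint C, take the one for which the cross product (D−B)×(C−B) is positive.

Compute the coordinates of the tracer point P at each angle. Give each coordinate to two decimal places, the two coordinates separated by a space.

A=(0,0), D=(8.00,0)
θ=52°: B = A + 2.00·(cos52°, sin52°) = (1.2313, 1.5760)
θ=52°: |BD| = 6.9497
θ=52°: circle(B,9.00) ∩ circle(D,6.00): a=6.7124, h=5.9953
θ=52°:   candidates: C₊=(9.1284,5.8929) cross=41.666; C₋=(6.4093,-5.7853) cross=-41.666
θ=52°:   branch + wants cross > 0 → take C=(9.1284,5.8929) (cross=41.666)
θ=52°: ex = (C−B)/|BC| = (0.8775,0.4797); ey = (-0.4797,0.8775)
θ=52°: P = B + 1.29·ex + -2.40·ey = (3.5144,0.0889)
θ=80°: B = A + 2.00·(cos80°, sin80°) = (0.3473, 1.9696)
θ=80°: |BD| = 7.9021
θ=80°: circle(B,9.00) ∩ circle(D,6.00): a=6.7984, h=5.8976
θ=80°:   candidates: C₊=(8.4011,5.9866) cross=46.604; C₋=(5.4611,-5.4364) cross=-46.604
θ=80°:   branch + wants cross > 0 → take C=(8.4011,5.9866) (cross=46.604)
θ=80°: ex = (C−B)/|BC| = (0.8949,0.4463); ey = (-0.4463,0.8949)
θ=80°: P = B + 1.29·ex + -2.40·ey = (2.5729,0.3977)
θ=98°: B = A + 2.00·(cos98°, sin98°) = (-0.2783, 1.9805)
θ=98°: |BD| = 8.5120
θ=98°: circle(B,9.00) ∩ circle(D,6.00): a=6.8993, h=5.7792
θ=98°:   candidates: C₊=(7.7763,5.9958) cross=49.193; C₋=(5.0869,-5.2454) cross=-49.193
θ=98°:   branch + wants cross > 0 → take C=(7.7763,5.9958) (cross=49.193)
θ=98°: ex = (C−B)/|BC| = (0.8950,0.4461); ey = (-0.4461,0.8950)
θ=98°: P = B + 1.29·ex + -2.40·ey = (1.9469,0.4082)

θ=52°: 3.51 0.09
θ=80°: 2.57 0.40
θ=98°: 1.95 0.41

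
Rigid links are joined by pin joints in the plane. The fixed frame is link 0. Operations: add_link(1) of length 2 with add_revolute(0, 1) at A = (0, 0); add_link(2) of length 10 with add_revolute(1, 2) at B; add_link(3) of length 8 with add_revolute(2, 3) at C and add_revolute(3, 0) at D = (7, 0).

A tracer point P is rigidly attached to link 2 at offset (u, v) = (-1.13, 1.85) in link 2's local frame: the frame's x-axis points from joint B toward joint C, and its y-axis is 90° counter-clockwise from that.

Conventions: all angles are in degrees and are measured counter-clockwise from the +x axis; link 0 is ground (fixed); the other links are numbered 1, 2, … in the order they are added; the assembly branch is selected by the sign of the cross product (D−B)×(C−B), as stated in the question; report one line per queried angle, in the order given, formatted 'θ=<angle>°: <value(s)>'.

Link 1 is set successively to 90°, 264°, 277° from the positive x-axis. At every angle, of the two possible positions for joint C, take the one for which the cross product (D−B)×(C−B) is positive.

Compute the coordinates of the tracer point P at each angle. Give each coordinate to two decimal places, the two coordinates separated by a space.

A=(0,0), D=(7.00,0)
θ=90°: B = A + 2.00·(cos90°, sin90°) = (0.0000, 2.0000)
θ=90°: |BD| = 7.2801
θ=90°: circle(B,10.00) ∩ circle(D,8.00): a=6.1125, h=7.9143
θ=90°:   candidates: C₊=(8.0516,7.9306) cross=57.617; C₋=(3.7031,-7.2891) cross=-57.617
θ=90°:   branch + wants cross > 0 → take C=(8.0516,7.9306) (cross=57.617)
θ=90°: ex = (C−B)/|BC| = (0.8052,0.5931); ey = (-0.5931,0.8052)
θ=90°: P = B + -1.13·ex + 1.85·ey = (-2.0070,2.8194)
θ=264°: B = A + 2.00·(cos264°, sin264°) = (-0.2091, -1.9890)
θ=264°: |BD| = 7.4784
θ=264°: circle(B,10.00) ∩ circle(D,8.00): a=6.1461, h=7.8883
θ=264°:   candidates: C₊=(3.6176,7.2498) cross=58.992; C₋=(7.8138,-7.9585) cross=-58.992
θ=264°:   branch + wants cross > 0 → take C=(3.6176,7.2498) (cross=58.992)
θ=264°: ex = (C−B)/|BC| = (0.3827,0.9239); ey = (-0.9239,0.3827)
θ=264°: P = B + -1.13·ex + 1.85·ey = (-2.3507,-2.3251)
θ=277°: B = A + 2.00·(cos277°, sin277°) = (0.2437, -1.9851)
θ=277°: |BD| = 7.0419
θ=277°: circle(B,10.00) ∩ circle(D,8.00): a=6.0771, h=7.9416
θ=277°:   candidates: C₊=(3.8356,7.3476) cross=55.924; C₋=(8.3131,-7.8915) cross=-55.924
θ=277°:   branch + wants cross > 0 → take C=(3.8356,7.3476) (cross=55.924)
θ=277°: ex = (C−B)/|BC| = (0.3592,0.9333); ey = (-0.9333,0.3592)
θ=277°: P = B + -1.13·ex + 1.85·ey = (-1.8887,-2.3752)

θ=90°: -2.01 2.82
θ=264°: -2.35 -2.33
θ=277°: -1.89 -2.38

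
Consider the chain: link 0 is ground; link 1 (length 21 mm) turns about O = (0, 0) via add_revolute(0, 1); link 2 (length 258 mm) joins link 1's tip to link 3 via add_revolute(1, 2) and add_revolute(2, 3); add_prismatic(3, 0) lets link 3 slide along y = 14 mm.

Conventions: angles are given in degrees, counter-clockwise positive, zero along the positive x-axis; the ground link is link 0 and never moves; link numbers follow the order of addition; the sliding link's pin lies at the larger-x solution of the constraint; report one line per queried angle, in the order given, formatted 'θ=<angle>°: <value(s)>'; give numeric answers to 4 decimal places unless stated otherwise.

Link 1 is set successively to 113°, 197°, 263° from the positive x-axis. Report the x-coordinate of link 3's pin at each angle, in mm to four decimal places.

geometry: r = 21 mm, L = 258 mm, e = 14 mm
θ=113°: crank pin P = (r cos θ, r sin θ) = (-8.205354, 19.330602)
θ=113°: h = r sin θ − e = 19.330602 − 14 = 5.330602
θ=113°: x = r cos θ + √(L² − h²) = -8.205354 + 257.944926 = 249.739572
θ=197°: crank pin P = (r cos θ, r sin θ) = (-20.082400, -6.139806)
θ=197°: h = r sin θ − e = -6.139806 − 14 = -20.139806
θ=197°: x = r cos θ + √(L² − h²) = -20.082400 + 257.212730 = 237.130330
θ=263°: crank pin P = (r cos θ, r sin θ) = (-2.559256, -20.843469)
θ=263°: h = r sin θ − e = -20.843469 − 14 = -34.843469
θ=263°: x = r cos θ + √(L² − h²) = -2.559256 + 255.636329 = 253.077073

θ=113°: 249.7396
θ=197°: 237.1303
θ=263°: 253.0771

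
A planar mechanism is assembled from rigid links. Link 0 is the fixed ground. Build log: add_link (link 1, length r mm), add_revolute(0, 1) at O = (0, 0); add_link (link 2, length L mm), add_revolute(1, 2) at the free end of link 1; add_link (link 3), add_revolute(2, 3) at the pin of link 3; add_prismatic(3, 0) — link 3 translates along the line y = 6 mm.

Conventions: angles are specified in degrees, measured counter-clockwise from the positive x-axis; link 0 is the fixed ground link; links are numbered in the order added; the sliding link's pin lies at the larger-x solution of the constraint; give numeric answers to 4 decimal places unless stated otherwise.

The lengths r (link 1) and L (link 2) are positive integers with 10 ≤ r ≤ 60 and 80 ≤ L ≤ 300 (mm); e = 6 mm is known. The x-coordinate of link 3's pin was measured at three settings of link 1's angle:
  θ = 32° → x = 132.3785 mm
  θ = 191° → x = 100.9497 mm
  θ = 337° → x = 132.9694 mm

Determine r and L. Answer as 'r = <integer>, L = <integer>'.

constraint per measurement: (x − r cos θ)² + (r sin θ − e)² = L²
subtracting the θ₁ and θ₂ equations cancels the r² and L² terms:
r = (x₁² − x₂²) / (2[(x₁cos θ₁ + e sin θ₁) − (x₂cos θ₂ + e sin θ₂)]) = 17.0000 → r = 17
L² = (x₁ − r cos θ₁)² + (r sin θ₁ − e)² = 13924.0103 → L = 118.0000 → L = 118
check at θ₃=337°: x = 132.9694 (printed 132.9694) ✓

r = 17, L = 118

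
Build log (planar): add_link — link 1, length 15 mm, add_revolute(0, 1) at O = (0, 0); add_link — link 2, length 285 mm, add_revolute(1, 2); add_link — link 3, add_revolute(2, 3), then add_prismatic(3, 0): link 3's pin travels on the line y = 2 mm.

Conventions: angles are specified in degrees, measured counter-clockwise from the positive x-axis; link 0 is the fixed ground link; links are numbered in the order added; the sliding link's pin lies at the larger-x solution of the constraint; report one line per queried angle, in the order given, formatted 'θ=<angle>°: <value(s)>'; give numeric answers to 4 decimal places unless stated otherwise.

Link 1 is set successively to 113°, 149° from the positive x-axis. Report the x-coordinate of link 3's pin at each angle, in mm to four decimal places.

geometry: r = 15 mm, L = 285 mm, e = 2 mm
θ=113°: crank pin P = (r cos θ, r sin θ) = (-5.860967, 13.807573)
θ=113°: h = r sin θ − e = 13.807573 − 2 = 11.807573
θ=113°: x = r cos θ + √(L² − h²) = -5.860967 + 284.755301 = 278.894334
θ=149°: crank pin P = (r cos θ, r sin θ) = (-12.857510, 7.725571)
θ=149°: h = r sin θ − e = 7.725571 − 2 = 5.725571
θ=149°: x = r cos θ + √(L² − h²) = -12.857510 + 284.942482 = 272.084972

θ=113°: 278.8943
θ=149°: 272.0850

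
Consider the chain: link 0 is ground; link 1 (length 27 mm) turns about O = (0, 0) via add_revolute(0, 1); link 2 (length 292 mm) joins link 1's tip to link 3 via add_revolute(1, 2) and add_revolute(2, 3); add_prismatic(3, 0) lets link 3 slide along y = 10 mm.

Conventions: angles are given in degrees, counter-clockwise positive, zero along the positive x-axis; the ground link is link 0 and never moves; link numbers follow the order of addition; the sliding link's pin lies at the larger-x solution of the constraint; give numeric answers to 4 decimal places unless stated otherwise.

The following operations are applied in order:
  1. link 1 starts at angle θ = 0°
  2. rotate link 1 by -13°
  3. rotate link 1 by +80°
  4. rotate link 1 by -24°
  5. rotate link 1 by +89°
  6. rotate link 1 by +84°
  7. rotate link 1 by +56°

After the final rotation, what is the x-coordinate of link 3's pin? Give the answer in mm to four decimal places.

geometry: r = 27 mm, L = 292 mm, e = 10 mm; θ starts at 0°
rotate link 1 by -13°: θ ← 0° -13° = -13°
rotate link 1 by +80°: θ ← -13° +80° = 67°
rotate link 1 by -24°: θ ← 67° -24° = 43°
rotate link 1 by +89°: θ ← 43° +89° = 132°
rotate link 1 by +84°: θ ← 132° +84° = 216°
rotate link 1 by +56°: θ ← 216° +56° = 272°
crank pin P = (r cos θ, r sin θ) = (0.942286, -26.983552)
h = r sin θ − e = -26.983552 − 10 = -36.983552
x = r cos θ + √(L² − h²) = 0.942286 + 289.648437 = 290.590723

290.5907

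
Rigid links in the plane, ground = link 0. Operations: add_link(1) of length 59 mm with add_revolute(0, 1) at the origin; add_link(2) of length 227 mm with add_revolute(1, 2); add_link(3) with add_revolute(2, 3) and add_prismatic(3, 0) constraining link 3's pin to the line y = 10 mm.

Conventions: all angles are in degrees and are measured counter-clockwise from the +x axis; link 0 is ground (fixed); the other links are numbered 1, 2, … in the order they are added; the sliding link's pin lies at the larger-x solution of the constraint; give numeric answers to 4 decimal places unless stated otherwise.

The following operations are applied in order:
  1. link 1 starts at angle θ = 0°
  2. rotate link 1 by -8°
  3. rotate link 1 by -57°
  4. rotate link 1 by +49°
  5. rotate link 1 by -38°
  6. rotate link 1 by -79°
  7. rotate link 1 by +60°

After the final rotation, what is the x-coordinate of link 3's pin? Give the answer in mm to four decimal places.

geometry: r = 59 mm, L = 227 mm, e = 10 mm; θ starts at 0°
rotate link 1 by -8°: θ ← 0° -8° = -8°
rotate link 1 by -57°: θ ← -8° -57° = -65°
rotate link 1 by +49°: θ ← -65° +49° = -16°
rotate link 1 by -38°: θ ← -16° -38° = -54°
rotate link 1 by -79°: θ ← -54° -79° = -133°
rotate link 1 by +60°: θ ← -133° +60° = -73°
crank pin P = (r cos θ, r sin θ) = (17.249931, -56.421981)
h = r sin θ − e = -56.421981 − 10 = -66.421981
x = r cos θ + √(L² − h²) = 17.249931 + 217.064784 = 234.314715

234.3147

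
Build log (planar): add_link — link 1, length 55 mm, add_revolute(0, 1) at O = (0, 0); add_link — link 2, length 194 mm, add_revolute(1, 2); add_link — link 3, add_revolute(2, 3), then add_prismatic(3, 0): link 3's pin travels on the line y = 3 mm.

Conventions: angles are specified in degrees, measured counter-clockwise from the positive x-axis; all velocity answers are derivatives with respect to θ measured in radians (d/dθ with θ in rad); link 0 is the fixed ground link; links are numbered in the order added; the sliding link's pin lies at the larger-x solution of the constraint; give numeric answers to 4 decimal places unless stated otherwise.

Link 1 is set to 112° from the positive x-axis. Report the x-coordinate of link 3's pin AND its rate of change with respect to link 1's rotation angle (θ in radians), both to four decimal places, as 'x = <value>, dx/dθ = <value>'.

geometry: r = 55 mm, L = 194 mm, e = 3 mm
crank pin P = (r cos θ, r sin θ) = (-20.603363, 50.995112)
h = r sin θ − e = 50.995112 − 3 = 47.995112
x = r cos θ + √(L² − h²) = -20.603363 + 187.969331 = 167.365968
dx/dθ = −r sin θ − h·r cos θ/√(L² − h²) (θ in radians; h = 47.995112) = -45.734356

x = 167.3660, dx/dθ = -45.7344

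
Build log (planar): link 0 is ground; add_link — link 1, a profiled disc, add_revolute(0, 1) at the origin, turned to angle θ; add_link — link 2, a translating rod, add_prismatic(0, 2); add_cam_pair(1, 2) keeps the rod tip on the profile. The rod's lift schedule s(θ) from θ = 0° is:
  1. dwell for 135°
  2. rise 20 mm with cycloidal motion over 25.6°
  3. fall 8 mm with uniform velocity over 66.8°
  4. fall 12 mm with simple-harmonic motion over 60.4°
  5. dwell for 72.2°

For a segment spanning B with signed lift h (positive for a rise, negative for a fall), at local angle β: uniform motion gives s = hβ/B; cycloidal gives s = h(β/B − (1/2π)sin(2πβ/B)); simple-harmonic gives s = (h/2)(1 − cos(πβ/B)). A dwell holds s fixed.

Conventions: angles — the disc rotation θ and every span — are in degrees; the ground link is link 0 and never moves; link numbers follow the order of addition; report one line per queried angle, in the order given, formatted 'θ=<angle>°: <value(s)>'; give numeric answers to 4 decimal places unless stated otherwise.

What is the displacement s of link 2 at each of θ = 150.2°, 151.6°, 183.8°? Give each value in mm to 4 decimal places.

seg 1 [0°–135°] dwell: s stays 0.0000
seg 2 [135°–160.6°] cycloidal, h=20: θ=150.2° here. β=15.2, B=25.6. 20·(0.5937 − sin(2π·0.5937)/(2π)) = 13.6434 → s = 13.6434
seg 2 [135°–160.6°] cycloidal, h=20: θ=151.6° here. β=16.6, B=25.6. 20·(0.6484 − sin(2π·0.6484)/(2π)) = 15.5254 → s = 15.5254
seg 2 [135°–160.6°] cycloidal, h=20: full span → s += 20 → s = 20.0000
seg 3 [160.6°–227.4°] uniform, h=-8: θ=183.8° here. β=23.2, B=66.8. -8·23.2/66.8 = -2.7784 → s = 17.2216

θ=150.2°: 13.6434
θ=151.6°: 15.5254
θ=183.8°: 17.2216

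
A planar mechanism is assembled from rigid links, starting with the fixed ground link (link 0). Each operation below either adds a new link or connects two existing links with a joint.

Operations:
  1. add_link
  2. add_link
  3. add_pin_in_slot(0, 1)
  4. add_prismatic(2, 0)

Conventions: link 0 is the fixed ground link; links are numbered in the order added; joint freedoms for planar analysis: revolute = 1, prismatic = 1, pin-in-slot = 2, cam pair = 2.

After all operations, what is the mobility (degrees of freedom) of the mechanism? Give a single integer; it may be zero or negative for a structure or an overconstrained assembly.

L=1 J1=0 J2=0
add link → L=2 J1=0 J2=0
add link → L=3 J1=0 J2=0
PS@0,1 dof=2 J2 → L=3 J1=0 J2=1
P@2,0 dof=1 J1 → L=3 J1=1 J2=1
M=3(L−1)−2J1−J2=3·2−2·1−1=3

M = 3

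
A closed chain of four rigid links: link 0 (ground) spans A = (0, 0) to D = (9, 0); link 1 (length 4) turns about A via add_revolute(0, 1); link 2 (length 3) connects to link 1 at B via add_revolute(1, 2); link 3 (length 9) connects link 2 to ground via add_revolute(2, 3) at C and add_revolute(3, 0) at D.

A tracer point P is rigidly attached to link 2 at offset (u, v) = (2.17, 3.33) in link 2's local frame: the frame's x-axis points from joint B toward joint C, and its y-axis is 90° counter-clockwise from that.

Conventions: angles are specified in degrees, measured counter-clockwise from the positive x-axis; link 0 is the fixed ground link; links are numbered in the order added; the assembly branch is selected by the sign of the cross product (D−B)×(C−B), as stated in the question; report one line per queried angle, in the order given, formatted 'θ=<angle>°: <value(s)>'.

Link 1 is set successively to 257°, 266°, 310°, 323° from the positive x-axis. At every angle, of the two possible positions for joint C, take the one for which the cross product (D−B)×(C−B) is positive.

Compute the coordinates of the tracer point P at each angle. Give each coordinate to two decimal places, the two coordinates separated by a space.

A=(0,0), D=(9.00,0)
θ=257°: B = A + 4.00·(cos257°, sin257°) = (-0.8998, -3.8975)
θ=257°: |BD| = 10.6394
θ=257°: circle(B,3.00) ∩ circle(D,9.00): a=1.9360, h=2.2917
θ=257°:   candidates: C₊=(0.0622,-1.0559) cross=24.382; C₋=(1.7412,-5.3206) cross=-24.382
θ=257°:   branch + wants cross > 0 → take C=(0.0622,-1.0559) (cross=24.382)
θ=257°: ex = (C−B)/|BC| = (0.3207,0.9472); ey = (-0.9472,0.3207)
θ=257°: P = B + 2.17·ex + 3.33·ey = (-3.3582,-0.7743)
θ=266°: B = A + 4.00·(cos266°, sin266°) = (-0.2790, -3.9903)
θ=266°: |BD| = 10.1006
θ=266°: circle(B,3.00) ∩ circle(D,9.00): a=1.4862, h=2.6060
θ=266°:   candidates: C₊=(0.0568,-1.0091) cross=26.322; C₋=(2.1158,-5.7972) cross=-26.322
θ=266°:   branch + wants cross > 0 → take C=(0.0568,-1.0091) (cross=26.322)
θ=266°: ex = (C−B)/|BC| = (0.1119,0.9937); ey = (-0.9937,0.1119)
θ=266°: P = B + 2.17·ex + 3.33·ey = (-3.3452,-1.4612)
θ=310°: B = A + 4.00·(cos310°, sin310°) = (2.5712, -3.0642)
θ=310°: |BD| = 7.1217
θ=310°: circle(B,3.00) ∩ circle(D,9.00): a=-1.4941, h=2.6015
θ=310°:   candidates: C₊=(0.1031,-1.3586) cross=18.527; C₋=(2.3418,-6.0554) cross=-18.527
θ=310°:   branch + wants cross > 0 → take C=(0.1031,-1.3586) (cross=18.527)
θ=310°: ex = (C−B)/|BC| = (-0.8227,0.5685); ey = (-0.5685,-0.8227)
θ=310°: P = B + 2.17·ex + 3.33·ey = (-1.1072,-4.5700)
θ=323°: B = A + 4.00·(cos323°, sin323°) = (3.1945, -2.4073)
θ=323°: |BD| = 6.2848
θ=323°: circle(B,3.00) ∩ circle(D,9.00): a=-2.5858, h=1.5211
θ=323°:   candidates: C₊=(0.2233,-1.9926) cross=9.560; C₋=(1.3886,-4.8028) cross=-9.560
θ=323°:   branch + wants cross > 0 → take C=(0.2233,-1.9926) (cross=9.560)
θ=323°: ex = (C−B)/|BC| = (-0.9904,0.1382); ey = (-0.1382,-0.9904)
θ=323°: P = B + 2.17·ex + 3.33·ey = (0.5851,-5.4053)

θ=257°: -3.36 -0.77
θ=266°: -3.35 -1.46
θ=310°: -1.11 -4.57
θ=323°: 0.59 -5.41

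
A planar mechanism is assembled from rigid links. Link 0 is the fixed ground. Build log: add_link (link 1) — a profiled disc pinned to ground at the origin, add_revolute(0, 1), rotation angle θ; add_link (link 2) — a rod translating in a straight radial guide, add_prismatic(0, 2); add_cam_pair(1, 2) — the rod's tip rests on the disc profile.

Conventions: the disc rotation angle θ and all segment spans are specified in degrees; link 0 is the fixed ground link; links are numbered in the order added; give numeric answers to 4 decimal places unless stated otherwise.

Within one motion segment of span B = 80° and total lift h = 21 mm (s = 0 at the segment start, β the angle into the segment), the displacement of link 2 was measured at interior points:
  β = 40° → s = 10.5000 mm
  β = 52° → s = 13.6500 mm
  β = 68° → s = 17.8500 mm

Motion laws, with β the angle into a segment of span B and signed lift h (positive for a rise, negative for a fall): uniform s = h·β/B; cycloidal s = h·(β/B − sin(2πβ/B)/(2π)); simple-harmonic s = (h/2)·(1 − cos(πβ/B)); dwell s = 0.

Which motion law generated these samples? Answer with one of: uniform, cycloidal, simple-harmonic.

candidates at β/B = r: uniform s = h·r (linear in β); cycloidal s = h·(r − sin(2πr)/(2π)); simple-harmonic s = (h/2)(1 − cos(πr))
β=40°: printed 10.5000 | uniform 10.5000, cycloidal 10.5000, simple-harmonic 10.5000
β=52°: printed 13.6500 | uniform 13.6500, cycloidal 16.3539, simple-harmonic 15.2669
β=68°: printed 17.8500 | uniform 17.8500, cycloidal 20.5539, simple-harmonic 19.8556
only one law matches every sample → uniform

uniform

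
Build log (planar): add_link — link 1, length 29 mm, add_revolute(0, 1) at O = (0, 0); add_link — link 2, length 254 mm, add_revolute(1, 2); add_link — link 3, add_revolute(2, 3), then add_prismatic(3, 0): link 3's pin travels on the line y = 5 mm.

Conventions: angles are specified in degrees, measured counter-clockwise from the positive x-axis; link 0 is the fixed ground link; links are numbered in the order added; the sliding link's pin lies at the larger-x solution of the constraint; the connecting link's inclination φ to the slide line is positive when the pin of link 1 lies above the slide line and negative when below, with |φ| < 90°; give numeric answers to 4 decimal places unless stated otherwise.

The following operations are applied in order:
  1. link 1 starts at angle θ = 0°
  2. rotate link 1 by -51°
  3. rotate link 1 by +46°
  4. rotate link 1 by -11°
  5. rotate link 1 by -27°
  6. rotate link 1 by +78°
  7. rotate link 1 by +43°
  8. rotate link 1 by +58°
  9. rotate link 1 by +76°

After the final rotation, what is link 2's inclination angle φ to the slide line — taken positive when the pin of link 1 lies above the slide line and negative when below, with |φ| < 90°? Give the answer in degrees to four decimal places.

geometry: r = 29 mm, L = 254 mm, e = 5 mm; θ starts at 0°
rotate link 1 by -51°: θ ← 0° -51° = -51°
rotate link 1 by +46°: θ ← -51° +46° = -5°
rotate link 1 by -11°: θ ← -5° -11° = -16°
rotate link 1 by -27°: θ ← -16° -27° = -43°
rotate link 1 by +78°: θ ← -43° +78° = 35°
rotate link 1 by +43°: θ ← 35° +43° = 78°
rotate link 1 by +58°: θ ← 78° +58° = 136°
rotate link 1 by +76°: θ ← 136° +76° = 212°
h = r sin θ − e = -15.367659 − 5 = -20.367659
sin φ = h / L = -20.367659 / 254 = -0.08018763
φ = arcsin(-0.08018763) = -4.599351°

-4.5994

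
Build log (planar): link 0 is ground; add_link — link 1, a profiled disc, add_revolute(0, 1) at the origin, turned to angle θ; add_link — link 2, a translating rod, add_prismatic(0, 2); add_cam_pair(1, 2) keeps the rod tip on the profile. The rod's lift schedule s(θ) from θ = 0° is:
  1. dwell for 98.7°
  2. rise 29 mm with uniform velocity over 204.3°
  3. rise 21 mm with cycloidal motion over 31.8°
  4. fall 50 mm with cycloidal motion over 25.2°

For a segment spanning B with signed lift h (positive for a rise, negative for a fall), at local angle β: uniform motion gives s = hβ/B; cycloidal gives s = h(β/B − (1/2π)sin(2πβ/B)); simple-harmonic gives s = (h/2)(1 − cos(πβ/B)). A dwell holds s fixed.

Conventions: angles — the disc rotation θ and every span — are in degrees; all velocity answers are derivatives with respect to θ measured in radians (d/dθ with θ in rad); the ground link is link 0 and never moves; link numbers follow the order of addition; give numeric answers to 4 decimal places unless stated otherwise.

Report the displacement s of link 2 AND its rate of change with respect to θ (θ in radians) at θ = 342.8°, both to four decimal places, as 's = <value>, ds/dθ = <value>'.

seg 1 [0°–98.7°] dwell: s stays 0.0000
seg 2 [98.7°–303°] uniform, h=29: full span → s += 29 → s = 29.0000
seg 3 [303°–334.8°] cycloidal, h=21: full span → s += 21 → s = 50.0000
seg 4 [334.8°–360°] cycloidal, h=-50: θ=342.8° here. β=8, B=25.2. -50·(0.3175 − sin(2π·0.3175)/(2π)) = -8.6195 → s = 41.3805
velocity in seg [334.8°–360°] (cycloidal), θ in radians: β = 8° = 0.1396 rad, B = 25.2° = 0.4398 rad; ds/dθ = (h/B)(1 − cos(2πβ/B)) = ((-50)/0.4398)(1 − cos(2π·0.3175)) = -160.438085 mm/rad

s = 41.3805, ds/dθ = -160.4381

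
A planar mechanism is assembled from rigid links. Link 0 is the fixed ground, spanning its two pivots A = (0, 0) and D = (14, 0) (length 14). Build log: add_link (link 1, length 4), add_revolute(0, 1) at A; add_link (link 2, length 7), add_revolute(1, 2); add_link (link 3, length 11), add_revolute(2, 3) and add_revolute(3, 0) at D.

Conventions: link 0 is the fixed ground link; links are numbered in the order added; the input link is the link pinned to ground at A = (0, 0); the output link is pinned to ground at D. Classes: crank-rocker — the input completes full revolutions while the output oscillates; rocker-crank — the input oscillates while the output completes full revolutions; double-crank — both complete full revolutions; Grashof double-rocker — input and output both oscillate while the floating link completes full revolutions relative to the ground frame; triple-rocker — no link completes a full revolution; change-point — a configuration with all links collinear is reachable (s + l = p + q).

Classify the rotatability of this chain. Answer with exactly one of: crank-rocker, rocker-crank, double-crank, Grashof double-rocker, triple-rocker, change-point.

lengths: ground=14, input=4, coupler=7, output=11
sorted: s=4 (shortest), l=14 (longest), p+q=18
s + l = 18 vs p + q = 18
s + l = p + q → change-point (collinear configuration reachable)

change-point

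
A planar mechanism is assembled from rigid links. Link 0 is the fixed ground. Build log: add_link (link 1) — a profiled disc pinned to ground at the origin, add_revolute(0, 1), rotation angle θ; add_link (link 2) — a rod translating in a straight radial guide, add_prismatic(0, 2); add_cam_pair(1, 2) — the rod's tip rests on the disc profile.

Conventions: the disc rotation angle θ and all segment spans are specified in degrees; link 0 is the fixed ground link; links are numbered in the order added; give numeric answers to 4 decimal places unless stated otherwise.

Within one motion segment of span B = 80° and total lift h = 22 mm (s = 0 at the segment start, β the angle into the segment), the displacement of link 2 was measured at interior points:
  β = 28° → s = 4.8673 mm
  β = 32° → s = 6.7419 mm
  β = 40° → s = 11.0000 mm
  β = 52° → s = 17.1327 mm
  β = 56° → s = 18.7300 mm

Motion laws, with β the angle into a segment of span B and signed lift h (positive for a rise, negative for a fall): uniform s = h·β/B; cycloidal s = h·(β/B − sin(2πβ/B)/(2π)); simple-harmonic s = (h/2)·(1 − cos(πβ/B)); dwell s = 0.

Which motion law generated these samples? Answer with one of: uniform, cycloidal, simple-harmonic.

candidates at β/B = r: uniform s = h·r (linear in β); cycloidal s = h·(r − sin(2πr)/(2π)); simple-harmonic s = (h/2)(1 − cos(πr))
β=28°: printed 4.8673 | uniform 7.7000, cycloidal 4.8673, simple-harmonic 6.0061
β=32°: printed 6.7419 | uniform 8.8000, cycloidal 6.7419, simple-harmonic 7.6008
β=40°: printed 11.0000 | uniform 11.0000, cycloidal 11.0000, simple-harmonic 11.0000
β=52°: printed 17.1327 | uniform 14.3000, cycloidal 17.1327, simple-harmonic 15.9939
β=56°: printed 18.7300 | uniform 15.4000, cycloidal 18.7300, simple-harmonic 17.4656
only one law matches every sample → cycloidal

cycloidal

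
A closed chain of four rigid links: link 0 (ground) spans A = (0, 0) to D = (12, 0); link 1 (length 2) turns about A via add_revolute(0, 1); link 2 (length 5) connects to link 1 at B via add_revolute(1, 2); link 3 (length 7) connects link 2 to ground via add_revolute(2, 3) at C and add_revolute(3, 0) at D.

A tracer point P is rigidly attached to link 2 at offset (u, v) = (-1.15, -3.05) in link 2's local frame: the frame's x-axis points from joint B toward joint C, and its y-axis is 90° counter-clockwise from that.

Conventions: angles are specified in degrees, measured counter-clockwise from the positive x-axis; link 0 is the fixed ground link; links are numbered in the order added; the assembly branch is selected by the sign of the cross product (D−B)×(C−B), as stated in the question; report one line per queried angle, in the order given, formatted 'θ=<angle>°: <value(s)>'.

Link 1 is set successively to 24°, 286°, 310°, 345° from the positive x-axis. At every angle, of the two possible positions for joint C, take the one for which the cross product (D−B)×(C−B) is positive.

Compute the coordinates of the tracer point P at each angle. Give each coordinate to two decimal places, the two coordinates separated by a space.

A=(0,0), D=(12.00,0)
θ=24°: B = A + 2.00·(cos24°, sin24°) = (1.8271, 0.8135)
θ=24°: |BD| = 10.2054
θ=24°: circle(B,5.00) ∩ circle(D,7.00): a=3.9268, h=3.0951
θ=24°:   candidates: C₊=(5.9882,3.5858) cross=31.587; C₋=(5.4947,-2.5848) cross=-31.587
θ=24°:   branch + wants cross > 0 → take C=(5.9882,3.5858) (cross=31.587)
θ=24°: ex = (C−B)/|BC| = (0.8322,0.5545); ey = (-0.5545,0.8322)
θ=24°: P = B + -1.15·ex + -3.05·ey = (2.5611,-2.3624)
θ=286°: B = A + 2.00·(cos286°, sin286°) = (0.5513, -1.9225)
θ=286°: |BD| = 11.6090
θ=286°: circle(B,5.00) ∩ circle(D,7.00): a=4.7708, h=1.4964
θ=286°:   candidates: C₊=(5.0084,0.3433) cross=17.372; C₋=(5.5040,-2.6082) cross=-17.372
θ=286°:   branch + wants cross > 0 → take C=(5.0084,0.3433) (cross=17.372)
θ=286°: ex = (C−B)/|BC| = (0.8914,0.4532); ey = (-0.4532,0.8914)
θ=286°: P = B + -1.15·ex + -3.05·ey = (0.9083,-5.1625)
θ=310°: B = A + 2.00·(cos310°, sin310°) = (1.2856, -1.5321)
θ=310°: |BD| = 10.8234
θ=310°: circle(B,5.00) ∩ circle(D,7.00): a=4.3030, h=2.5464
θ=310°:   candidates: C₊=(5.1848,1.5978) cross=27.561; C₋=(5.9057,-3.4438) cross=-27.561
θ=310°:   branch + wants cross > 0 → take C=(5.1848,1.5978) (cross=27.561)
θ=310°: ex = (C−B)/|BC| = (0.7798,0.6260); ey = (-0.6260,0.7798)
θ=310°: P = B + -1.15·ex + -3.05·ey = (2.2980,-4.6305)
θ=345°: B = A + 2.00·(cos345°, sin345°) = (1.9319, -0.5176)
θ=345°: |BD| = 10.0814
θ=345°: circle(B,5.00) ∩ circle(D,7.00): a=3.8504, h=3.1897
θ=345°:   candidates: C₊=(5.6134,2.8656) cross=32.157; C₋=(5.9410,-3.5054) cross=-32.157
θ=345°:   branch + wants cross > 0 → take C=(5.6134,2.8656) (cross=32.157)
θ=345°: ex = (C−B)/|BC| = (0.7363,0.6766); ey = (-0.6766,0.7363)
θ=345°: P = B + -1.15·ex + -3.05·ey = (3.1489,-3.5415)

θ=24°: 2.56 -2.36
θ=286°: 0.91 -5.16
θ=310°: 2.30 -4.63
θ=345°: 3.15 -3.54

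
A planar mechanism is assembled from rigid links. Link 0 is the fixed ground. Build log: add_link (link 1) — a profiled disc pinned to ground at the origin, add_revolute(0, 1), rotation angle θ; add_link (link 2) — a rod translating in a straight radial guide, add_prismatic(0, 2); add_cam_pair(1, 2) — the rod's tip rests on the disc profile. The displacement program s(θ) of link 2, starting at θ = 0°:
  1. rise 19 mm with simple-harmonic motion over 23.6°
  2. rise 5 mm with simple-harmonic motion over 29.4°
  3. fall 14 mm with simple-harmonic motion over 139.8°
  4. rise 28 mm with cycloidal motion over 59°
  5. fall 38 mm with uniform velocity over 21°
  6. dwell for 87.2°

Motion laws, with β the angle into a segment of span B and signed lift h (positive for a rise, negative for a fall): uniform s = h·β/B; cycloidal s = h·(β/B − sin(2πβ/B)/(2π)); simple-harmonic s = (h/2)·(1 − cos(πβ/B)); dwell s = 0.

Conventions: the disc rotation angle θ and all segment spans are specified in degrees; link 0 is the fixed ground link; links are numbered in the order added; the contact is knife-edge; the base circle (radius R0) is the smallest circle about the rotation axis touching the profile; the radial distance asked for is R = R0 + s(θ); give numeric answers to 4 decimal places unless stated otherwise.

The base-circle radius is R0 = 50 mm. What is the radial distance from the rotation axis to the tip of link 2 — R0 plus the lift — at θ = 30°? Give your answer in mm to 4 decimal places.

seg 1 [0°–23.6°] simple-harmonic, h=19: full span → s += 19 → s = 19.0000
seg 2 [23.6°–53°] simple-harmonic, h=5: θ=30° here. β=6.4, B=29.4. 5/2·(1 − cos(π·0.2177)) = 0.5622 → s = 19.5622
R = R0 + s = 50 + 19.5622 = 69.5622

69.5622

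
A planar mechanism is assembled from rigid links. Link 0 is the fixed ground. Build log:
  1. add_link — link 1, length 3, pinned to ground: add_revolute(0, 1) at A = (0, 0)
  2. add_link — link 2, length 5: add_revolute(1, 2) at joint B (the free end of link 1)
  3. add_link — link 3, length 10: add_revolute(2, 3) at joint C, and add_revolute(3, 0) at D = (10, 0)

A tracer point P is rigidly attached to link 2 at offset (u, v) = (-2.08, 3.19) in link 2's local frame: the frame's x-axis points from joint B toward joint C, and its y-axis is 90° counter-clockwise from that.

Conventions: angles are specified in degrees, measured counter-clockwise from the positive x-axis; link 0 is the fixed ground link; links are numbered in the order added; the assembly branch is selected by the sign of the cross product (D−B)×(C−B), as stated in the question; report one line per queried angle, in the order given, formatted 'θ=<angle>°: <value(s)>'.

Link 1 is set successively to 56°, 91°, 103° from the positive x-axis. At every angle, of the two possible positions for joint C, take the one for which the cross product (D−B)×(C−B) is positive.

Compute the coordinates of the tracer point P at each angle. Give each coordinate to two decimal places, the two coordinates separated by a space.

A=(0,0), D=(10.00,0)
θ=56°: B = A + 3.00·(cos56°, sin56°) = (1.6776, 2.4871)
θ=56°: |BD| = 8.6861
θ=56°: circle(B,5.00) ∩ circle(D,10.00): a=0.0258, h=4.9999
θ=56°:   candidates: C₊=(3.1340,7.2703) cross=43.430; C₋=(0.2707,-2.3109) cross=-43.430
θ=56°:   branch + wants cross > 0 → take C=(3.1340,7.2703) (cross=43.430)
θ=56°: ex = (C−B)/|BC| = (0.2913,0.9566); ey = (-0.9566,0.2913)
θ=56°: P = B + -2.08·ex + 3.19·ey = (-1.9800,1.4265)
θ=91°: B = A + 3.00·(cos91°, sin91°) = (-0.0524, 2.9995)
θ=91°: |BD| = 10.4903
θ=91°: circle(B,5.00) ∩ circle(D,10.00): a=1.6704, h=4.7127
θ=91°:   candidates: C₊=(2.8959,7.0379) cross=49.438; C₋=(0.2008,-1.9940) cross=-49.438
θ=91°:   branch + wants cross > 0 → take C=(2.8959,7.0379) (cross=49.438)
θ=91°: ex = (C−B)/|BC| = (0.5896,0.8077); ey = (-0.8077,0.5896)
θ=91°: P = B + -2.08·ex + 3.19·ey = (-3.8553,3.2006)
θ=103°: B = A + 3.00·(cos103°, sin103°) = (-0.6749, 2.9231)
θ=103°: |BD| = 11.0678
θ=103°: circle(B,5.00) ∩ circle(D,10.00): a=2.1457, h=4.5162
θ=103°:   candidates: C₊=(2.5874,6.7122) cross=49.984; C₋=(0.2019,-1.9994) cross=-49.984
θ=103°:   branch + wants cross > 0 → take C=(2.5874,6.7122) (cross=49.984)
θ=103°: ex = (C−B)/|BC| = (0.6525,0.7578); ey = (-0.7578,0.6525)
θ=103°: P = B + -2.08·ex + 3.19·ey = (-4.4494,3.4282)

θ=56°: -1.98 1.43
θ=91°: -3.86 3.20
θ=103°: -4.45 3.43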